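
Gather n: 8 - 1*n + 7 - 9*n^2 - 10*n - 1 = -9*n^2 - 11*n + 14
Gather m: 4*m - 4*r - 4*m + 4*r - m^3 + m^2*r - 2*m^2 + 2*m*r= -m^3 + m^2*(r - 2) + 2*m*r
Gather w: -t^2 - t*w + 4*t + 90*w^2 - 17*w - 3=-t^2 + 4*t + 90*w^2 + w*(-t - 17) - 3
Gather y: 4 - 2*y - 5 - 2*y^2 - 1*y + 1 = -2*y^2 - 3*y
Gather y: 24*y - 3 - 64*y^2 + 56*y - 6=-64*y^2 + 80*y - 9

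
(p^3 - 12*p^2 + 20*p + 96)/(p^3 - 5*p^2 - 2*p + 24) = (p^2 - 14*p + 48)/(p^2 - 7*p + 12)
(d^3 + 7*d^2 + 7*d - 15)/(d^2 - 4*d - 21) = (d^2 + 4*d - 5)/(d - 7)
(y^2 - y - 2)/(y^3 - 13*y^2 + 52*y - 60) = (y + 1)/(y^2 - 11*y + 30)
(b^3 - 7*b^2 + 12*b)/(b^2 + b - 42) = b*(b^2 - 7*b + 12)/(b^2 + b - 42)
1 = 1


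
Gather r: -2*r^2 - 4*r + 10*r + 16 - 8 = -2*r^2 + 6*r + 8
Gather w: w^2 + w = w^2 + w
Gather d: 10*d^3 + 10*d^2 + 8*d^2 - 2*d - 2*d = 10*d^3 + 18*d^2 - 4*d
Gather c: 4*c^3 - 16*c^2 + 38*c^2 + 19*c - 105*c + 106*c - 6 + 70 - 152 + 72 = 4*c^3 + 22*c^2 + 20*c - 16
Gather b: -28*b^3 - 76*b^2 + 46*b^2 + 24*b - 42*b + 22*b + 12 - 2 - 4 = -28*b^3 - 30*b^2 + 4*b + 6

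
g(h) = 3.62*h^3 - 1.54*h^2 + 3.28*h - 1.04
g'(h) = 10.86*h^2 - 3.08*h + 3.28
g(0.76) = 2.15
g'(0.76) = 7.21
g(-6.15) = -921.50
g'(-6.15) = 432.97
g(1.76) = 19.70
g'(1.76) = 31.50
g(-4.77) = -444.61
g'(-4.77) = 265.07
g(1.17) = 6.49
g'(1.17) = 14.54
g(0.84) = 2.77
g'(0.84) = 8.36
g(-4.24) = -318.57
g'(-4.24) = 211.58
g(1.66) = 16.72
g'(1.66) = 28.09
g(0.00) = -1.04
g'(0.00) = 3.28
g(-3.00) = -122.48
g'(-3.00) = 110.26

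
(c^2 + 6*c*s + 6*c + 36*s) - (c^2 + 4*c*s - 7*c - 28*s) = 2*c*s + 13*c + 64*s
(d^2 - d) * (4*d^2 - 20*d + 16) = 4*d^4 - 24*d^3 + 36*d^2 - 16*d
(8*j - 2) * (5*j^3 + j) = 40*j^4 - 10*j^3 + 8*j^2 - 2*j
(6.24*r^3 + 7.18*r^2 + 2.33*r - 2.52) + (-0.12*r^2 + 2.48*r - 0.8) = 6.24*r^3 + 7.06*r^2 + 4.81*r - 3.32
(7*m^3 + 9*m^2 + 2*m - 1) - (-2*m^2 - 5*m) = 7*m^3 + 11*m^2 + 7*m - 1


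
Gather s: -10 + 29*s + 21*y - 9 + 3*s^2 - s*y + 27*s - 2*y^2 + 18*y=3*s^2 + s*(56 - y) - 2*y^2 + 39*y - 19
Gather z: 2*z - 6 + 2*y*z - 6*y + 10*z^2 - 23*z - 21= -6*y + 10*z^2 + z*(2*y - 21) - 27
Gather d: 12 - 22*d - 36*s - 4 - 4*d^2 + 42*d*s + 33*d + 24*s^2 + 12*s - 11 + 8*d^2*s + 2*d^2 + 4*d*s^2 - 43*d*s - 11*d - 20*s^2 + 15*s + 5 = d^2*(8*s - 2) + d*(4*s^2 - s) + 4*s^2 - 9*s + 2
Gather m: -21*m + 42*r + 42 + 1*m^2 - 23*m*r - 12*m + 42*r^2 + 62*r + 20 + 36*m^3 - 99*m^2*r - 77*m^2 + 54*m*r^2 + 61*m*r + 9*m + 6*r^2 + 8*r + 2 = 36*m^3 + m^2*(-99*r - 76) + m*(54*r^2 + 38*r - 24) + 48*r^2 + 112*r + 64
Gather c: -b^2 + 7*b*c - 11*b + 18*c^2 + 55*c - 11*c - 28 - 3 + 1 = -b^2 - 11*b + 18*c^2 + c*(7*b + 44) - 30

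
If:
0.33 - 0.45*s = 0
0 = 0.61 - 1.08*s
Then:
No Solution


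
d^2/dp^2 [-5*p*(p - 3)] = -10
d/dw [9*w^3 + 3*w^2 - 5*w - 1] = 27*w^2 + 6*w - 5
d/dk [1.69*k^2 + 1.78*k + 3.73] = 3.38*k + 1.78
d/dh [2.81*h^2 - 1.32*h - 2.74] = 5.62*h - 1.32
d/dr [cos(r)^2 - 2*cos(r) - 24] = 2*(1 - cos(r))*sin(r)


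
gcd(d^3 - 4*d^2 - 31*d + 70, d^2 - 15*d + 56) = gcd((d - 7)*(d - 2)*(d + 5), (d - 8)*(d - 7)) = d - 7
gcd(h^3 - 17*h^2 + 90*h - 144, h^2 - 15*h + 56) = h - 8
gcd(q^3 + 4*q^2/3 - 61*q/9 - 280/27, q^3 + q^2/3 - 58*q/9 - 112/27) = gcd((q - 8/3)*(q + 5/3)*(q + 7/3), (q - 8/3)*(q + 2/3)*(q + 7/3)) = q^2 - q/3 - 56/9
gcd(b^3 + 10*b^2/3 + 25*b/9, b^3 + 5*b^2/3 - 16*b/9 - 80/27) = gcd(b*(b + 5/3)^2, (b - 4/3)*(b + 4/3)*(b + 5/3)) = b + 5/3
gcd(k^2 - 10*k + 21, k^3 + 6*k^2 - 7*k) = 1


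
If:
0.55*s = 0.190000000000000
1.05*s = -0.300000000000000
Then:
No Solution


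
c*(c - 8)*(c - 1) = c^3 - 9*c^2 + 8*c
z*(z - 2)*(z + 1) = z^3 - z^2 - 2*z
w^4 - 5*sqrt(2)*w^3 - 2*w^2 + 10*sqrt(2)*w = w*(w - 5*sqrt(2))*(w - sqrt(2))*(w + sqrt(2))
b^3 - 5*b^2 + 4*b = b*(b - 4)*(b - 1)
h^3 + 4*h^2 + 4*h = h*(h + 2)^2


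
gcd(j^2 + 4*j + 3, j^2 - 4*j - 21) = j + 3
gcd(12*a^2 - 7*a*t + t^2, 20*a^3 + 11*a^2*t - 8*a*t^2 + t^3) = -4*a + t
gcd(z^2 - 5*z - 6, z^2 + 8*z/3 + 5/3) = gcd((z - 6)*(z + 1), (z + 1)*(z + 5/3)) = z + 1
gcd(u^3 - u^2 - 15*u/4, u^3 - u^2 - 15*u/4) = u^3 - u^2 - 15*u/4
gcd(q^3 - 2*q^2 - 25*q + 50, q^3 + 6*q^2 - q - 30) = q^2 + 3*q - 10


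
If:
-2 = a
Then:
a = -2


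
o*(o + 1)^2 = o^3 + 2*o^2 + o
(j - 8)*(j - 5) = j^2 - 13*j + 40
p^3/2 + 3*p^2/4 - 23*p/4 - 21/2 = (p/2 + 1)*(p - 7/2)*(p + 3)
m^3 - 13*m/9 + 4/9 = (m - 1)*(m - 1/3)*(m + 4/3)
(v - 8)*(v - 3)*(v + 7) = v^3 - 4*v^2 - 53*v + 168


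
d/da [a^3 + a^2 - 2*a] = 3*a^2 + 2*a - 2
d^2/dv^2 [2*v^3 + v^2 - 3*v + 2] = 12*v + 2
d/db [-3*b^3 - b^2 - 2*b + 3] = -9*b^2 - 2*b - 2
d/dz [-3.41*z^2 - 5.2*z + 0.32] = -6.82*z - 5.2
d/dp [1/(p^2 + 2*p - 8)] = 2*(-p - 1)/(p^2 + 2*p - 8)^2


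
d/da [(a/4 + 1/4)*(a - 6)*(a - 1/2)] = 3*a^2/4 - 11*a/4 - 7/8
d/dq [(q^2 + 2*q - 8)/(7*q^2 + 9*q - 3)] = (-5*q^2 + 106*q + 66)/(49*q^4 + 126*q^3 + 39*q^2 - 54*q + 9)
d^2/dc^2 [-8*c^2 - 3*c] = -16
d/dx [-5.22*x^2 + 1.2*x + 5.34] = 1.2 - 10.44*x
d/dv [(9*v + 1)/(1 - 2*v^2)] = (18*v^2 + 4*v + 9)/(4*v^4 - 4*v^2 + 1)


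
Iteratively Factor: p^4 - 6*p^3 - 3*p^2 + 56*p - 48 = (p + 3)*(p^3 - 9*p^2 + 24*p - 16) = (p - 1)*(p + 3)*(p^2 - 8*p + 16) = (p - 4)*(p - 1)*(p + 3)*(p - 4)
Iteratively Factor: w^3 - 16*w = (w)*(w^2 - 16) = w*(w + 4)*(w - 4)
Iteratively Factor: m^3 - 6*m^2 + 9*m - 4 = (m - 1)*(m^2 - 5*m + 4) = (m - 4)*(m - 1)*(m - 1)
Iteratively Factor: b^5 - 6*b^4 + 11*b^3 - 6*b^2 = (b - 1)*(b^4 - 5*b^3 + 6*b^2) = b*(b - 1)*(b^3 - 5*b^2 + 6*b) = b*(b - 2)*(b - 1)*(b^2 - 3*b) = b^2*(b - 2)*(b - 1)*(b - 3)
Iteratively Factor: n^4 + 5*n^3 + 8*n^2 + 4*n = (n + 2)*(n^3 + 3*n^2 + 2*n) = n*(n + 2)*(n^2 + 3*n + 2) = n*(n + 1)*(n + 2)*(n + 2)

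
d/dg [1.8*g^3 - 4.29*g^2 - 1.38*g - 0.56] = 5.4*g^2 - 8.58*g - 1.38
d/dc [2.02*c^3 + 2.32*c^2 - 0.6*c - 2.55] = 6.06*c^2 + 4.64*c - 0.6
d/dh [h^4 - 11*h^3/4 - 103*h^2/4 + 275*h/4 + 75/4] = 4*h^3 - 33*h^2/4 - 103*h/2 + 275/4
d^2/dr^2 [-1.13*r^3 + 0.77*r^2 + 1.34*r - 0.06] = 1.54 - 6.78*r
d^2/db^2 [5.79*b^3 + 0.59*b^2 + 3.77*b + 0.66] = 34.74*b + 1.18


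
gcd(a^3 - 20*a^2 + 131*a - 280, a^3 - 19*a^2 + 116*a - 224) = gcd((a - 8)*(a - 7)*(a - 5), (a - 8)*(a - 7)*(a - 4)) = a^2 - 15*a + 56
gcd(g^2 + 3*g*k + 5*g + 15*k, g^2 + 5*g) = g + 5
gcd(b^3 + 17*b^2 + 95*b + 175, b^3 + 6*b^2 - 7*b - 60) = b + 5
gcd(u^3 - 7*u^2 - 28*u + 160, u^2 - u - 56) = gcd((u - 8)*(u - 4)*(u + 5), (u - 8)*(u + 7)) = u - 8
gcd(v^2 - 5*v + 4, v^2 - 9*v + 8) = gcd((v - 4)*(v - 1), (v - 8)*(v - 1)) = v - 1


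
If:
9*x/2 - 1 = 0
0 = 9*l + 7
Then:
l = -7/9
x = 2/9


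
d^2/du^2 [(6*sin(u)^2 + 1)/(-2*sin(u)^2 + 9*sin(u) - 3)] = (108*sin(u)^5 + 358*sin(u)^4 - 756*sin(u)^3 + 465*sin(u)^2 + 135*sin(u) - 258)/(-9*sin(u) - cos(2*u) + 4)^3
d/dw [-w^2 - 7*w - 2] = -2*w - 7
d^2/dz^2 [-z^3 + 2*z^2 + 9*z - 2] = 4 - 6*z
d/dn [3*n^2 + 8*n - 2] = 6*n + 8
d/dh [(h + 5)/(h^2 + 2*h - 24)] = (h^2 + 2*h - 2*(h + 1)*(h + 5) - 24)/(h^2 + 2*h - 24)^2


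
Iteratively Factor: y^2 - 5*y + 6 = (y - 2)*(y - 3)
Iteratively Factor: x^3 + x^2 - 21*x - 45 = (x + 3)*(x^2 - 2*x - 15) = (x - 5)*(x + 3)*(x + 3)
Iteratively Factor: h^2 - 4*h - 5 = (h - 5)*(h + 1)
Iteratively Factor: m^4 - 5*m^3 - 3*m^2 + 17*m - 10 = (m - 1)*(m^3 - 4*m^2 - 7*m + 10) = (m - 5)*(m - 1)*(m^2 + m - 2) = (m - 5)*(m - 1)*(m + 2)*(m - 1)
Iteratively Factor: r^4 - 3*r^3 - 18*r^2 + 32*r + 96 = (r + 2)*(r^3 - 5*r^2 - 8*r + 48) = (r + 2)*(r + 3)*(r^2 - 8*r + 16) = (r - 4)*(r + 2)*(r + 3)*(r - 4)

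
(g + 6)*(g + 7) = g^2 + 13*g + 42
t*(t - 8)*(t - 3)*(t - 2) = t^4 - 13*t^3 + 46*t^2 - 48*t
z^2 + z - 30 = (z - 5)*(z + 6)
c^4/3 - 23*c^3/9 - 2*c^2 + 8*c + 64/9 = (c/3 + 1/3)*(c - 8)*(c - 2)*(c + 4/3)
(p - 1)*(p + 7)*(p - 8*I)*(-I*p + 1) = -I*p^4 - 7*p^3 - 6*I*p^3 - 42*p^2 - I*p^2 + 49*p - 48*I*p + 56*I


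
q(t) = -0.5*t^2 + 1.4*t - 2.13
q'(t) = 1.4 - 1.0*t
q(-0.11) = -2.29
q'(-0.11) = 1.51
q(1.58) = -1.17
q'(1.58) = -0.18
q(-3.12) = -11.37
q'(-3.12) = 4.52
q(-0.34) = -2.66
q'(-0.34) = 1.74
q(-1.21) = -4.56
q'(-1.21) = 2.61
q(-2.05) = -7.10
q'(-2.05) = 3.45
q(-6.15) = -29.65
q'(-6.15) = 7.55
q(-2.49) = -8.72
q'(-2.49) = 3.89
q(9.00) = -30.03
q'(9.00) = -7.60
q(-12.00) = -90.93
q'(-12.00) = 13.40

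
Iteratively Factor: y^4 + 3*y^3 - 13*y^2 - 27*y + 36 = (y + 4)*(y^3 - y^2 - 9*y + 9) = (y + 3)*(y + 4)*(y^2 - 4*y + 3) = (y - 3)*(y + 3)*(y + 4)*(y - 1)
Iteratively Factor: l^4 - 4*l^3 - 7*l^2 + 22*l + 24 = (l + 1)*(l^3 - 5*l^2 - 2*l + 24) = (l - 3)*(l + 1)*(l^2 - 2*l - 8) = (l - 4)*(l - 3)*(l + 1)*(l + 2)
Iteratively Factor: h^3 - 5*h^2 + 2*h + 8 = (h + 1)*(h^2 - 6*h + 8) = (h - 2)*(h + 1)*(h - 4)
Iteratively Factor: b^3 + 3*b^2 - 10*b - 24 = (b + 2)*(b^2 + b - 12) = (b + 2)*(b + 4)*(b - 3)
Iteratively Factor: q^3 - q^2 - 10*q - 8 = (q + 2)*(q^2 - 3*q - 4) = (q - 4)*(q + 2)*(q + 1)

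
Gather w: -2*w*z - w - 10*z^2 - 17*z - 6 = w*(-2*z - 1) - 10*z^2 - 17*z - 6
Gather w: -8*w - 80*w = -88*w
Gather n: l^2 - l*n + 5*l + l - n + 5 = l^2 + 6*l + n*(-l - 1) + 5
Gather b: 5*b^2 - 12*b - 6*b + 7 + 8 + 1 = 5*b^2 - 18*b + 16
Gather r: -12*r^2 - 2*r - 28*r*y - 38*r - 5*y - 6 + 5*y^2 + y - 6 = -12*r^2 + r*(-28*y - 40) + 5*y^2 - 4*y - 12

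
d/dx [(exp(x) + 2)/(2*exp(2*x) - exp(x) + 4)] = (-(exp(x) + 2)*(4*exp(x) - 1) + 2*exp(2*x) - exp(x) + 4)*exp(x)/(2*exp(2*x) - exp(x) + 4)^2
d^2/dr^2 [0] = 0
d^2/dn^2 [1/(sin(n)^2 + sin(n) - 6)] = (-4*sin(n)^4 - 3*sin(n)^3 - 19*sin(n)^2 + 14)/(sin(n)^2 + sin(n) - 6)^3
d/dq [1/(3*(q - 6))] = -1/(3*(q - 6)^2)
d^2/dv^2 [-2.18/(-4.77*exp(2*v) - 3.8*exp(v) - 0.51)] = (2.18*(9.54*exp(v) + 3.8)*(19.08*exp(v) + 7.6)*exp(v) - (41.5944*exp(v) + 8.284)*(4.77*exp(2*v) + 3.8*exp(v) + 0.51))*exp(v)/(4.77*exp(2*v) + 3.8*exp(v) + 0.51)^3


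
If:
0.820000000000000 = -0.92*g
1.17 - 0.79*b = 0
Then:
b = 1.48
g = -0.89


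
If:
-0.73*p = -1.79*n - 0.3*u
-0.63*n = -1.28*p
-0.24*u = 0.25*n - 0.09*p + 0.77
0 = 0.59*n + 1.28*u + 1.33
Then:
No Solution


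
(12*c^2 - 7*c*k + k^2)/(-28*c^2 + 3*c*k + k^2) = (-3*c + k)/(7*c + k)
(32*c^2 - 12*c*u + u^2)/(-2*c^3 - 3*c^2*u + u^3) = (-32*c^2 + 12*c*u - u^2)/(2*c^3 + 3*c^2*u - u^3)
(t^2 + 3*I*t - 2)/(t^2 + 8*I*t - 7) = (t + 2*I)/(t + 7*I)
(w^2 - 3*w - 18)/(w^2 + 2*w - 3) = (w - 6)/(w - 1)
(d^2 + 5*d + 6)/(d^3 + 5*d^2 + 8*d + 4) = (d + 3)/(d^2 + 3*d + 2)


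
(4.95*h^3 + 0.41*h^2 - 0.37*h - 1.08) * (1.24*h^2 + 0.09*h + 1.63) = 6.138*h^5 + 0.9539*h^4 + 7.6466*h^3 - 0.7042*h^2 - 0.7003*h - 1.7604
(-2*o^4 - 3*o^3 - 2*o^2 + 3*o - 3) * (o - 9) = -2*o^5 + 15*o^4 + 25*o^3 + 21*o^2 - 30*o + 27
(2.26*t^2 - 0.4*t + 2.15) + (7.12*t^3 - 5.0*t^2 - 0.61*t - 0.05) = 7.12*t^3 - 2.74*t^2 - 1.01*t + 2.1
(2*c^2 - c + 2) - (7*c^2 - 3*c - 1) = -5*c^2 + 2*c + 3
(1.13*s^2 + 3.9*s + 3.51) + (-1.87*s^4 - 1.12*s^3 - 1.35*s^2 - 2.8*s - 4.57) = -1.87*s^4 - 1.12*s^3 - 0.22*s^2 + 1.1*s - 1.06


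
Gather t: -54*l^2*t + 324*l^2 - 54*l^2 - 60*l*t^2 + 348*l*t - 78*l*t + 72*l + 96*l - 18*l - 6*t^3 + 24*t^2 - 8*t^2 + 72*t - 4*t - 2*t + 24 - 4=270*l^2 + 150*l - 6*t^3 + t^2*(16 - 60*l) + t*(-54*l^2 + 270*l + 66) + 20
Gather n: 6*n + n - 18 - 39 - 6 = 7*n - 63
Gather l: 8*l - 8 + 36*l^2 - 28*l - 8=36*l^2 - 20*l - 16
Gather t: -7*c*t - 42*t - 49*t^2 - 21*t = -49*t^2 + t*(-7*c - 63)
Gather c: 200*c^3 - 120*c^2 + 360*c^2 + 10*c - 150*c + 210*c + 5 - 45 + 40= 200*c^3 + 240*c^2 + 70*c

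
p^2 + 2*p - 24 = (p - 4)*(p + 6)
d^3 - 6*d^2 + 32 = (d - 4)^2*(d + 2)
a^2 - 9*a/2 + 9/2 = (a - 3)*(a - 3/2)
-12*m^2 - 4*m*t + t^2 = (-6*m + t)*(2*m + t)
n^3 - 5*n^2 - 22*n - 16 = (n - 8)*(n + 1)*(n + 2)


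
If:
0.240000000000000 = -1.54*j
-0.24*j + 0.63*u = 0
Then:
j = -0.16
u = -0.06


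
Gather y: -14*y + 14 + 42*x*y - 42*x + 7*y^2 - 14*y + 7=-42*x + 7*y^2 + y*(42*x - 28) + 21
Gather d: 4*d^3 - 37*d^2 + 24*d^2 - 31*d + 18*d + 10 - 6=4*d^3 - 13*d^2 - 13*d + 4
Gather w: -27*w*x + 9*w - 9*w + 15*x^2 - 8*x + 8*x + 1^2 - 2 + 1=-27*w*x + 15*x^2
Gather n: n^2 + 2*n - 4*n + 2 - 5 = n^2 - 2*n - 3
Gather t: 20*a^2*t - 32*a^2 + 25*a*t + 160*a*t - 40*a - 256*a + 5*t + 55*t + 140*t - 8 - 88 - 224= -32*a^2 - 296*a + t*(20*a^2 + 185*a + 200) - 320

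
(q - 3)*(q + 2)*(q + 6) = q^3 + 5*q^2 - 12*q - 36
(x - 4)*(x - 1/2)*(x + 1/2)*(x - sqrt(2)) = x^4 - 4*x^3 - sqrt(2)*x^3 - x^2/4 + 4*sqrt(2)*x^2 + sqrt(2)*x/4 + x - sqrt(2)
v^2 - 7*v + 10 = (v - 5)*(v - 2)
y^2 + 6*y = y*(y + 6)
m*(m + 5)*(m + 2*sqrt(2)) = m^3 + 2*sqrt(2)*m^2 + 5*m^2 + 10*sqrt(2)*m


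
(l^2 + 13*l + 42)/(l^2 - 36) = (l + 7)/(l - 6)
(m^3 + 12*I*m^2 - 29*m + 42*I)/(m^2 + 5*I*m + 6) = m + 7*I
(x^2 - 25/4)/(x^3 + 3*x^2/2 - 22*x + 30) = (x + 5/2)/(x^2 + 4*x - 12)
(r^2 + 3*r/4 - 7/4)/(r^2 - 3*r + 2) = (r + 7/4)/(r - 2)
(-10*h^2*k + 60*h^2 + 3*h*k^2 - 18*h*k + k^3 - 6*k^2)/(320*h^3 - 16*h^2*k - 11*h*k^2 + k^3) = (-2*h*k + 12*h + k^2 - 6*k)/(64*h^2 - 16*h*k + k^2)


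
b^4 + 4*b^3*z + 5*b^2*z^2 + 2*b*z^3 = b*(b + z)^2*(b + 2*z)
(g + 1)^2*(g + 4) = g^3 + 6*g^2 + 9*g + 4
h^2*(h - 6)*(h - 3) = h^4 - 9*h^3 + 18*h^2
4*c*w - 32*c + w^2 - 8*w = (4*c + w)*(w - 8)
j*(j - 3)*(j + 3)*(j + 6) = j^4 + 6*j^3 - 9*j^2 - 54*j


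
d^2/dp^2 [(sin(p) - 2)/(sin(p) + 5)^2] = (-sin(p)^3 + 28*sin(p)^2 - 43*sin(p) - 32)/(sin(p) + 5)^4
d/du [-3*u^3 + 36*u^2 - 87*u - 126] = -9*u^2 + 72*u - 87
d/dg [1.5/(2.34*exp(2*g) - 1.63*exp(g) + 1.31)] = (2.445 - 7.02*exp(g))*exp(g)/(2.34*exp(2*g) - 1.63*exp(g) + 1.31)^2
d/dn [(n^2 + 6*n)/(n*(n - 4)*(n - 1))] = (-n^2 - 12*n + 34)/(n^4 - 10*n^3 + 33*n^2 - 40*n + 16)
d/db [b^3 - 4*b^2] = b*(3*b - 8)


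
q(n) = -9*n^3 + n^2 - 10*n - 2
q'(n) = -27*n^2 + 2*n - 10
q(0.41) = -6.55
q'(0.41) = -13.72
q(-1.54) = 48.64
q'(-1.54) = -77.11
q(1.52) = -46.50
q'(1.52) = -69.34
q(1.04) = -21.44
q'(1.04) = -37.12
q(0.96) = -18.64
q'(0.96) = -32.96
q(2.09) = -100.70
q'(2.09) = -123.76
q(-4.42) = 838.89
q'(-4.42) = -546.32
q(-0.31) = 1.46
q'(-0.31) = -13.21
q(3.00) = -266.00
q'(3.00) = -247.00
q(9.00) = -6572.00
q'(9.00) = -2179.00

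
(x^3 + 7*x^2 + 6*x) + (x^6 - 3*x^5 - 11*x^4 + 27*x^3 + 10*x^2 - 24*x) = x^6 - 3*x^5 - 11*x^4 + 28*x^3 + 17*x^2 - 18*x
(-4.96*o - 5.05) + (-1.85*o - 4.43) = -6.81*o - 9.48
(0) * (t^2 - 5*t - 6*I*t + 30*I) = 0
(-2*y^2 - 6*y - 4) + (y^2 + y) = -y^2 - 5*y - 4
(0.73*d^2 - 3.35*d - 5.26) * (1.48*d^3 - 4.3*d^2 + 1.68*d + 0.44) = 1.0804*d^5 - 8.097*d^4 + 7.8466*d^3 + 17.3112*d^2 - 10.3108*d - 2.3144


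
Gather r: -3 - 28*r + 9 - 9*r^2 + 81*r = -9*r^2 + 53*r + 6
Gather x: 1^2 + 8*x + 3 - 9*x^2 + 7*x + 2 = -9*x^2 + 15*x + 6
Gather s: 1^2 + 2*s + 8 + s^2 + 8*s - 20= s^2 + 10*s - 11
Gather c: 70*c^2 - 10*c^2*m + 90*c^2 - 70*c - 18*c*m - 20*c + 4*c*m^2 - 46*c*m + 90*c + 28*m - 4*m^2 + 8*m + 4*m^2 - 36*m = c^2*(160 - 10*m) + c*(4*m^2 - 64*m)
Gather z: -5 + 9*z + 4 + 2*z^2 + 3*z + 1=2*z^2 + 12*z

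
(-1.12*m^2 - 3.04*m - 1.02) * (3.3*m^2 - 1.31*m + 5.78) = -3.696*m^4 - 8.5648*m^3 - 5.8572*m^2 - 16.235*m - 5.8956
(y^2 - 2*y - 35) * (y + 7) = y^3 + 5*y^2 - 49*y - 245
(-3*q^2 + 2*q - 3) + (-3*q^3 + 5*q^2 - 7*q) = -3*q^3 + 2*q^2 - 5*q - 3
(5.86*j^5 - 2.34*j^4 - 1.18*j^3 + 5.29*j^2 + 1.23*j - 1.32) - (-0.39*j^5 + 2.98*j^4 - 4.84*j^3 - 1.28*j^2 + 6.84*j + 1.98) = 6.25*j^5 - 5.32*j^4 + 3.66*j^3 + 6.57*j^2 - 5.61*j - 3.3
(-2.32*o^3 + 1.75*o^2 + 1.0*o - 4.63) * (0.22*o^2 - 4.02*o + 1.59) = -0.5104*o^5 + 9.7114*o^4 - 10.5038*o^3 - 2.2561*o^2 + 20.2026*o - 7.3617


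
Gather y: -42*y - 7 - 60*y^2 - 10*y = -60*y^2 - 52*y - 7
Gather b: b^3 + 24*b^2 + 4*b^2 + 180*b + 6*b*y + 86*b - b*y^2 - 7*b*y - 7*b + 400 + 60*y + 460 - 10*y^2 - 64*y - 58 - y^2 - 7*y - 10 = b^3 + 28*b^2 + b*(-y^2 - y + 259) - 11*y^2 - 11*y + 792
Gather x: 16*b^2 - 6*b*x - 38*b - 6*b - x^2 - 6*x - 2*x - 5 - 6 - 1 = 16*b^2 - 44*b - x^2 + x*(-6*b - 8) - 12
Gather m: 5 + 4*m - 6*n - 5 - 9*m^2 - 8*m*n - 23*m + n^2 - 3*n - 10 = -9*m^2 + m*(-8*n - 19) + n^2 - 9*n - 10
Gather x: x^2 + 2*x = x^2 + 2*x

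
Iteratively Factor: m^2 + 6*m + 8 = (m + 4)*(m + 2)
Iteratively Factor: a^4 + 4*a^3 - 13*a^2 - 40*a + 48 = (a - 1)*(a^3 + 5*a^2 - 8*a - 48) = (a - 1)*(a + 4)*(a^2 + a - 12) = (a - 3)*(a - 1)*(a + 4)*(a + 4)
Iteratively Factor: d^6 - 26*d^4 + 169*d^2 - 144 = (d - 1)*(d^5 + d^4 - 25*d^3 - 25*d^2 + 144*d + 144) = (d - 1)*(d + 3)*(d^4 - 2*d^3 - 19*d^2 + 32*d + 48) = (d - 3)*(d - 1)*(d + 3)*(d^3 + d^2 - 16*d - 16) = (d - 3)*(d - 1)*(d + 1)*(d + 3)*(d^2 - 16) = (d - 4)*(d - 3)*(d - 1)*(d + 1)*(d + 3)*(d + 4)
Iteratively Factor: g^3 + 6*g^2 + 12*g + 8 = (g + 2)*(g^2 + 4*g + 4) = (g + 2)^2*(g + 2)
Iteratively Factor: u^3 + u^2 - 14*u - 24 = (u - 4)*(u^2 + 5*u + 6) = (u - 4)*(u + 3)*(u + 2)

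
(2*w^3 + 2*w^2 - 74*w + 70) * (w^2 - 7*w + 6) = 2*w^5 - 12*w^4 - 76*w^3 + 600*w^2 - 934*w + 420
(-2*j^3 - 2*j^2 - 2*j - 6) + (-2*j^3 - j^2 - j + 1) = -4*j^3 - 3*j^2 - 3*j - 5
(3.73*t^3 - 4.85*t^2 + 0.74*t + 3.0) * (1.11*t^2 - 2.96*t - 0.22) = 4.1403*t^5 - 16.4243*t^4 + 14.3568*t^3 + 2.2066*t^2 - 9.0428*t - 0.66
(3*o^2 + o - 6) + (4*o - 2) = 3*o^2 + 5*o - 8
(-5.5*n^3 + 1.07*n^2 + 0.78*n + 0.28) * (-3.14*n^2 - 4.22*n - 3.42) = 17.27*n^5 + 19.8502*n^4 + 11.8454*n^3 - 7.8302*n^2 - 3.8492*n - 0.9576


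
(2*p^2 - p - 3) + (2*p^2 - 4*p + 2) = 4*p^2 - 5*p - 1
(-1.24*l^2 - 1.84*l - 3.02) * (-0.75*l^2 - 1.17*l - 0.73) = 0.93*l^4 + 2.8308*l^3 + 5.323*l^2 + 4.8766*l + 2.2046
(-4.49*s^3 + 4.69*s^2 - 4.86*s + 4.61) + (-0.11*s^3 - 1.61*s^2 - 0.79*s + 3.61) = -4.6*s^3 + 3.08*s^2 - 5.65*s + 8.22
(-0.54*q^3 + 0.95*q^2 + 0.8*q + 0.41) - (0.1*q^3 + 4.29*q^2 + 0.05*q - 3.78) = -0.64*q^3 - 3.34*q^2 + 0.75*q + 4.19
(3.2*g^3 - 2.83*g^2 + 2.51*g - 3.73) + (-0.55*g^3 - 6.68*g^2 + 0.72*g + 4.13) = 2.65*g^3 - 9.51*g^2 + 3.23*g + 0.4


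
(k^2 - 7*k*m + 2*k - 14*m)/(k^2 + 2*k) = (k - 7*m)/k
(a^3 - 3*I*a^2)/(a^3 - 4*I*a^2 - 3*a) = a/(a - I)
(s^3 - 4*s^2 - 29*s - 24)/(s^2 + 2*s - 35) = (s^3 - 4*s^2 - 29*s - 24)/(s^2 + 2*s - 35)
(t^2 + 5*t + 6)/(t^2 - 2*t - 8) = (t + 3)/(t - 4)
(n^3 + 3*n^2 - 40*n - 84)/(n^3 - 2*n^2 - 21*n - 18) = (n^2 + 9*n + 14)/(n^2 + 4*n + 3)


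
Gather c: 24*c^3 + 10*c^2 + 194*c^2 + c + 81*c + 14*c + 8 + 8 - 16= 24*c^3 + 204*c^2 + 96*c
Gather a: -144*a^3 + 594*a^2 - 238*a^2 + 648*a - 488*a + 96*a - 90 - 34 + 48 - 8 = -144*a^3 + 356*a^2 + 256*a - 84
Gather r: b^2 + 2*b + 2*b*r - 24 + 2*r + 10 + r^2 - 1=b^2 + 2*b + r^2 + r*(2*b + 2) - 15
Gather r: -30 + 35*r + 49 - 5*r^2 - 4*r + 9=-5*r^2 + 31*r + 28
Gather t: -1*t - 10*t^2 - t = -10*t^2 - 2*t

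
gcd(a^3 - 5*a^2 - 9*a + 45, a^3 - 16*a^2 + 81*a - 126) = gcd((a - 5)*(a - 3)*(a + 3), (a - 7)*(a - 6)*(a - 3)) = a - 3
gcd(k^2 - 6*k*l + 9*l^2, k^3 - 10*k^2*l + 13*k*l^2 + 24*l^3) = k - 3*l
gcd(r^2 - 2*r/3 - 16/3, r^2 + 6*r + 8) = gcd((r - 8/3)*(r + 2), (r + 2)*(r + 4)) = r + 2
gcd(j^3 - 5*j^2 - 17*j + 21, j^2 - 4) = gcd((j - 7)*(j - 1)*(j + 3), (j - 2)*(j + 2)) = 1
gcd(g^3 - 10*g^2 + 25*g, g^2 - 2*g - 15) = g - 5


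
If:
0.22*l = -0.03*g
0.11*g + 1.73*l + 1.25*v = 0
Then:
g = 9.92779783393502*v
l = -1.35379061371841*v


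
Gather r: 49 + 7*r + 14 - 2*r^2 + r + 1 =-2*r^2 + 8*r + 64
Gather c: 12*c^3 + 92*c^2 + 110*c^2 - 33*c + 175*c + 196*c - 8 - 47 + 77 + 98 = 12*c^3 + 202*c^2 + 338*c + 120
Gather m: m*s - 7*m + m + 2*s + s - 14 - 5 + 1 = m*(s - 6) + 3*s - 18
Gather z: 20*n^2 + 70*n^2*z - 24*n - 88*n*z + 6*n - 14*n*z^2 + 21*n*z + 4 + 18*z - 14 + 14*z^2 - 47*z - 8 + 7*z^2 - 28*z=20*n^2 - 18*n + z^2*(21 - 14*n) + z*(70*n^2 - 67*n - 57) - 18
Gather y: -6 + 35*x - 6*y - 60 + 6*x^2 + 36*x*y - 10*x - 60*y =6*x^2 + 25*x + y*(36*x - 66) - 66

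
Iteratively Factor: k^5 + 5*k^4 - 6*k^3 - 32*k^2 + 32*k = (k + 4)*(k^4 + k^3 - 10*k^2 + 8*k) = (k - 2)*(k + 4)*(k^3 + 3*k^2 - 4*k) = (k - 2)*(k + 4)^2*(k^2 - k) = (k - 2)*(k - 1)*(k + 4)^2*(k)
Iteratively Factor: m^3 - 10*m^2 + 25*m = (m)*(m^2 - 10*m + 25) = m*(m - 5)*(m - 5)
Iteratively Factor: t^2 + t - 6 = (t + 3)*(t - 2)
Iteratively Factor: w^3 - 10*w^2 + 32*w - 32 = (w - 2)*(w^2 - 8*w + 16) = (w - 4)*(w - 2)*(w - 4)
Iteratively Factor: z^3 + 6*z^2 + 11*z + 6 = (z + 1)*(z^2 + 5*z + 6) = (z + 1)*(z + 3)*(z + 2)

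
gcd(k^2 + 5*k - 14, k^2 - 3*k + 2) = k - 2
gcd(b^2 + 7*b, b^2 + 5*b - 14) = b + 7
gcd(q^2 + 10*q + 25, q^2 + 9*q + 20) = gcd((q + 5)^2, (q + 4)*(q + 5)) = q + 5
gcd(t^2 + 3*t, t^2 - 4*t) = t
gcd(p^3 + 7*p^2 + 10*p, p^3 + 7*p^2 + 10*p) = p^3 + 7*p^2 + 10*p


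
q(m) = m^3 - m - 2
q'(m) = 3*m^2 - 1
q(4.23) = 69.46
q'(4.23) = 52.68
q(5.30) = 141.58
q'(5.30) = 83.27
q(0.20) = -2.19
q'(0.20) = -0.88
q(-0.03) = -1.97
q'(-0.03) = -1.00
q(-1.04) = -2.08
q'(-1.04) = 2.24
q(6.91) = 321.03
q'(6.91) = 142.24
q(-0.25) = -1.77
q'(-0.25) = -0.81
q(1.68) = 1.06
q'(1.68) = 7.47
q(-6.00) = -212.00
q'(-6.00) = 107.00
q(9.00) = 718.00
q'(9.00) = 242.00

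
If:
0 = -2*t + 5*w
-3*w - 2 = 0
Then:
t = -5/3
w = -2/3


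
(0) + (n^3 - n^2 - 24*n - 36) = n^3 - n^2 - 24*n - 36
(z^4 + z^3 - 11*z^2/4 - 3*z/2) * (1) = z^4 + z^3 - 11*z^2/4 - 3*z/2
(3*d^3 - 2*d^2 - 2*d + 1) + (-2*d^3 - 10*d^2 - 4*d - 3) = d^3 - 12*d^2 - 6*d - 2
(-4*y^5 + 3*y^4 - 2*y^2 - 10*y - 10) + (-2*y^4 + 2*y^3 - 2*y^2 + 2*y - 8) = -4*y^5 + y^4 + 2*y^3 - 4*y^2 - 8*y - 18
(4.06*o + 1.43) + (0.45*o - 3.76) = 4.51*o - 2.33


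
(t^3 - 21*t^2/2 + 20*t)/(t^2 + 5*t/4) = 2*(2*t^2 - 21*t + 40)/(4*t + 5)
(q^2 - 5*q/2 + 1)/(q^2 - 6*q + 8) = (q - 1/2)/(q - 4)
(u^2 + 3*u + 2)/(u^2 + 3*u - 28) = (u^2 + 3*u + 2)/(u^2 + 3*u - 28)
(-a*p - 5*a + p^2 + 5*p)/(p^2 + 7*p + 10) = (-a + p)/(p + 2)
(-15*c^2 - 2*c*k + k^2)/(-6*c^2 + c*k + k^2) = (5*c - k)/(2*c - k)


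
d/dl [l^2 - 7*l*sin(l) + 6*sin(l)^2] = -7*l*cos(l) + 2*l - 7*sin(l) + 6*sin(2*l)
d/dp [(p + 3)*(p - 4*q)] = 2*p - 4*q + 3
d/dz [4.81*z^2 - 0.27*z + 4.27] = 9.62*z - 0.27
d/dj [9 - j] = -1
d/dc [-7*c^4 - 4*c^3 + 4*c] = -28*c^3 - 12*c^2 + 4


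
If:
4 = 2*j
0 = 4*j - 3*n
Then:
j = 2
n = 8/3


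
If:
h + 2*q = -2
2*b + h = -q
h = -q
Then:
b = 0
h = 2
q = -2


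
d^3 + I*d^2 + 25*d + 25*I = (d - 5*I)*(d + I)*(d + 5*I)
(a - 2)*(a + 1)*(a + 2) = a^3 + a^2 - 4*a - 4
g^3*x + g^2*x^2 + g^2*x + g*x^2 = g*(g + x)*(g*x + x)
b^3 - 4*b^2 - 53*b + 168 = (b - 8)*(b - 3)*(b + 7)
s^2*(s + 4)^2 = s^4 + 8*s^3 + 16*s^2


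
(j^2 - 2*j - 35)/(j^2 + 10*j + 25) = (j - 7)/(j + 5)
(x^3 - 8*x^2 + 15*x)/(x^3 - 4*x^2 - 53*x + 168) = x*(x - 5)/(x^2 - x - 56)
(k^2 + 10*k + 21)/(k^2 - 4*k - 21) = (k + 7)/(k - 7)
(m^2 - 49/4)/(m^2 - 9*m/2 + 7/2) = (m + 7/2)/(m - 1)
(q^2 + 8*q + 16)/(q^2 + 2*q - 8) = (q + 4)/(q - 2)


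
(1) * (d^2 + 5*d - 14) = d^2 + 5*d - 14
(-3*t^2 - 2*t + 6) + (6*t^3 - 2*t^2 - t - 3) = 6*t^3 - 5*t^2 - 3*t + 3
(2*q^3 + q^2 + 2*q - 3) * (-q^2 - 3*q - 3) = -2*q^5 - 7*q^4 - 11*q^3 - 6*q^2 + 3*q + 9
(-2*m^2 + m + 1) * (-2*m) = 4*m^3 - 2*m^2 - 2*m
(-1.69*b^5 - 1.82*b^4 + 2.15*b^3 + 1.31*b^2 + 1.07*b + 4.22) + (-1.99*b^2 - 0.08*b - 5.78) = -1.69*b^5 - 1.82*b^4 + 2.15*b^3 - 0.68*b^2 + 0.99*b - 1.56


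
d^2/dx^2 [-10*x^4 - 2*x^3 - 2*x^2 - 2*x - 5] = -120*x^2 - 12*x - 4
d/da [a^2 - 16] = 2*a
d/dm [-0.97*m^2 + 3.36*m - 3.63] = 3.36 - 1.94*m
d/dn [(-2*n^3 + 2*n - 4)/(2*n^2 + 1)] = 2*(-2*n^4 - 5*n^2 + 8*n + 1)/(4*n^4 + 4*n^2 + 1)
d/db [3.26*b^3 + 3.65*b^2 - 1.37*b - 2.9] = 9.78*b^2 + 7.3*b - 1.37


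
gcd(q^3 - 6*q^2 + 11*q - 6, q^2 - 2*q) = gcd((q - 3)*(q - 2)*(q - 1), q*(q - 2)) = q - 2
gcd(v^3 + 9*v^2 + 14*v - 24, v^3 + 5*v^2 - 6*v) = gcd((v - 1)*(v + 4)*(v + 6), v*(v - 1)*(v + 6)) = v^2 + 5*v - 6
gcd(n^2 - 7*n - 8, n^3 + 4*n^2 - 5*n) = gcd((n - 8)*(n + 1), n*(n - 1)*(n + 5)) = 1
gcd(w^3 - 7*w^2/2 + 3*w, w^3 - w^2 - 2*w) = w^2 - 2*w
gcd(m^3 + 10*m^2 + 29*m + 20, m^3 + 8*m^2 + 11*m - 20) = m^2 + 9*m + 20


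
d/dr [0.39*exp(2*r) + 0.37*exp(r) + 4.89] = (0.78*exp(r) + 0.37)*exp(r)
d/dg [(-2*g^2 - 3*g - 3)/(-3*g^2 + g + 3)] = (-11*g^2 - 30*g - 6)/(9*g^4 - 6*g^3 - 17*g^2 + 6*g + 9)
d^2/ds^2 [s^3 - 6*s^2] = 6*s - 12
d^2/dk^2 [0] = 0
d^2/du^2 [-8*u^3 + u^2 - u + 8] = 2 - 48*u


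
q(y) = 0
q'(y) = 0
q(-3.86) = 0.00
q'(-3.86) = 0.00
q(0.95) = 0.00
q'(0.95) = 0.00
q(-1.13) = 0.00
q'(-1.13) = 0.00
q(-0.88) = 0.00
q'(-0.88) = 0.00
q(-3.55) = 0.00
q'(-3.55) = 0.00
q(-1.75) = 0.00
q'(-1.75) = 0.00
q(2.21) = 0.00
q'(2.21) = 0.00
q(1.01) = 0.00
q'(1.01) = 0.00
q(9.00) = 0.00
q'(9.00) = 0.00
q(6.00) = 0.00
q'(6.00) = 0.00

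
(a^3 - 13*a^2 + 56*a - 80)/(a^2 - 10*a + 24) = (a^2 - 9*a + 20)/(a - 6)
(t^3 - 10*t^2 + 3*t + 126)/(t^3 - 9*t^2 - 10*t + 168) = (t + 3)/(t + 4)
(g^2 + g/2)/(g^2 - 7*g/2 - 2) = g/(g - 4)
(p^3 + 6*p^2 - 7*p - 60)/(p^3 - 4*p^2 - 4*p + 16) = (p^3 + 6*p^2 - 7*p - 60)/(p^3 - 4*p^2 - 4*p + 16)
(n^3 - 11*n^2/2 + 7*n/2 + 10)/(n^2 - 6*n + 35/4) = 2*(n^2 - 3*n - 4)/(2*n - 7)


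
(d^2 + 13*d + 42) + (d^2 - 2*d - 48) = 2*d^2 + 11*d - 6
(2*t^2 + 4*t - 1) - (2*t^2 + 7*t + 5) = -3*t - 6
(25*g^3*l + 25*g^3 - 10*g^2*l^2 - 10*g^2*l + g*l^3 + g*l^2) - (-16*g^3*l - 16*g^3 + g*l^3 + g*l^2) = 41*g^3*l + 41*g^3 - 10*g^2*l^2 - 10*g^2*l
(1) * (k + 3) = k + 3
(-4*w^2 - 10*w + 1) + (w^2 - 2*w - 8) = -3*w^2 - 12*w - 7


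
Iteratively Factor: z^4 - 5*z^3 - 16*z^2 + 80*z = (z - 5)*(z^3 - 16*z) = (z - 5)*(z - 4)*(z^2 + 4*z) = z*(z - 5)*(z - 4)*(z + 4)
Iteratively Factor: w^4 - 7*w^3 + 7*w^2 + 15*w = (w + 1)*(w^3 - 8*w^2 + 15*w) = (w - 5)*(w + 1)*(w^2 - 3*w) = (w - 5)*(w - 3)*(w + 1)*(w)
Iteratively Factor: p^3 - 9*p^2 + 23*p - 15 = (p - 1)*(p^2 - 8*p + 15) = (p - 3)*(p - 1)*(p - 5)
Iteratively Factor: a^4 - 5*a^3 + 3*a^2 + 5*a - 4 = (a - 1)*(a^3 - 4*a^2 - a + 4) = (a - 4)*(a - 1)*(a^2 - 1) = (a - 4)*(a - 1)^2*(a + 1)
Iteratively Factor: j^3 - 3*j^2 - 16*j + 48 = (j - 4)*(j^2 + j - 12) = (j - 4)*(j - 3)*(j + 4)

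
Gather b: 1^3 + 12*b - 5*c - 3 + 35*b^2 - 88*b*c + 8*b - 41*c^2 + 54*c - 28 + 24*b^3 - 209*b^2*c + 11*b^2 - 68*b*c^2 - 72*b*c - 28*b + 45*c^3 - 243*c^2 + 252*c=24*b^3 + b^2*(46 - 209*c) + b*(-68*c^2 - 160*c - 8) + 45*c^3 - 284*c^2 + 301*c - 30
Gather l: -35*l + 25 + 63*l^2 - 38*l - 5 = 63*l^2 - 73*l + 20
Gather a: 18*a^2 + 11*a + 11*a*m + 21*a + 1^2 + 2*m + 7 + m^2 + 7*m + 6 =18*a^2 + a*(11*m + 32) + m^2 + 9*m + 14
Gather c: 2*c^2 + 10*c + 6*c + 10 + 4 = 2*c^2 + 16*c + 14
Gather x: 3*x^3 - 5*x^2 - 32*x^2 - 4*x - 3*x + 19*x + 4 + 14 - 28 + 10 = 3*x^3 - 37*x^2 + 12*x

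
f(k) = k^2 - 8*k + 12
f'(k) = 2*k - 8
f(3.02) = -3.04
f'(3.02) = -1.96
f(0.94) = 5.36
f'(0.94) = -6.12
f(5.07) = -2.86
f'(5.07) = 2.14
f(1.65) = 1.52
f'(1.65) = -4.70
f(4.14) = -3.98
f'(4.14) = 0.28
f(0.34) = 9.40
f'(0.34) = -7.32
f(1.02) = 4.88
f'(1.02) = -5.96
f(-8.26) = 146.31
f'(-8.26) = -24.52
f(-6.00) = 96.00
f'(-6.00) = -20.00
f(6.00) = 0.00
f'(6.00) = 4.00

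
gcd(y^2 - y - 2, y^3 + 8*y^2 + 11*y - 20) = 1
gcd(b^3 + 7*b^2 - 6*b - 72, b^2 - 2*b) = 1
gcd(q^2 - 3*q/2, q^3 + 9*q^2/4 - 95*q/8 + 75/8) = q - 3/2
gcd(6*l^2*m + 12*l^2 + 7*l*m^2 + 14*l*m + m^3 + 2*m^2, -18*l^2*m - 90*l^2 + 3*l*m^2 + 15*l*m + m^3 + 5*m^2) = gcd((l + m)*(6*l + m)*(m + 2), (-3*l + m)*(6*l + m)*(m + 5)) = 6*l + m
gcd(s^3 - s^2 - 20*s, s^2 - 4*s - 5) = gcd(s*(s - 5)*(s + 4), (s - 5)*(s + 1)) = s - 5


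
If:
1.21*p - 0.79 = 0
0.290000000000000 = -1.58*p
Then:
No Solution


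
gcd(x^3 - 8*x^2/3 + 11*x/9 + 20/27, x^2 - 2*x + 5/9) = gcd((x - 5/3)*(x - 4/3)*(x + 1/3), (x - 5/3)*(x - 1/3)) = x - 5/3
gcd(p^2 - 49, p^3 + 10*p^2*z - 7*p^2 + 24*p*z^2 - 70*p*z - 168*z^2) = p - 7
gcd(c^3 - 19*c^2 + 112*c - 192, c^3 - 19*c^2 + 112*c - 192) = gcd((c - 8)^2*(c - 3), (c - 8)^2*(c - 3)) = c^3 - 19*c^2 + 112*c - 192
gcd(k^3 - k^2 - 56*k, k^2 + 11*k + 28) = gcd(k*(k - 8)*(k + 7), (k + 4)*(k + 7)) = k + 7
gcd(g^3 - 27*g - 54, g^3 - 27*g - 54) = g^3 - 27*g - 54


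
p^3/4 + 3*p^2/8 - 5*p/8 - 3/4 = (p/4 + 1/2)*(p - 3/2)*(p + 1)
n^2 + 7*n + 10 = (n + 2)*(n + 5)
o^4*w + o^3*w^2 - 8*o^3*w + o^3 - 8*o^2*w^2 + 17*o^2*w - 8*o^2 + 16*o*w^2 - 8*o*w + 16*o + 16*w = (o - 4)^2*(o + w)*(o*w + 1)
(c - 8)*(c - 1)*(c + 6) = c^3 - 3*c^2 - 46*c + 48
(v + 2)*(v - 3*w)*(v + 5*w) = v^3 + 2*v^2*w + 2*v^2 - 15*v*w^2 + 4*v*w - 30*w^2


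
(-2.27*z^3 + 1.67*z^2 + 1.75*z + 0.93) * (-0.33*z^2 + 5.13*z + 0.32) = 0.7491*z^5 - 12.1962*z^4 + 7.2632*z^3 + 9.205*z^2 + 5.3309*z + 0.2976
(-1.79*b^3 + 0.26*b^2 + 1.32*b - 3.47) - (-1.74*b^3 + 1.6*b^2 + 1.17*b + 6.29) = -0.05*b^3 - 1.34*b^2 + 0.15*b - 9.76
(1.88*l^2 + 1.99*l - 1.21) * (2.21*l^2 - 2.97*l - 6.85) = 4.1548*l^4 - 1.1857*l^3 - 21.4624*l^2 - 10.0378*l + 8.2885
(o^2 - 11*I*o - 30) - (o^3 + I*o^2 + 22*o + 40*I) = -o^3 + o^2 - I*o^2 - 22*o - 11*I*o - 30 - 40*I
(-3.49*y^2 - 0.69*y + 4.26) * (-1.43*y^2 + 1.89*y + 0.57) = 4.9907*y^4 - 5.6094*y^3 - 9.3852*y^2 + 7.6581*y + 2.4282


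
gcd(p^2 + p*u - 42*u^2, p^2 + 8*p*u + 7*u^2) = p + 7*u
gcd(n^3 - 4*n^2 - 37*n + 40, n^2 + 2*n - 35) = 1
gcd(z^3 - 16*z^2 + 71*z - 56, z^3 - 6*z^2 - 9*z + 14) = z^2 - 8*z + 7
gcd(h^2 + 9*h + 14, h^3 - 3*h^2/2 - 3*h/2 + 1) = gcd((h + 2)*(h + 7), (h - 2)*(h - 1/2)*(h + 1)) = 1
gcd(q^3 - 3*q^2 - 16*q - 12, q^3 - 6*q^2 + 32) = q + 2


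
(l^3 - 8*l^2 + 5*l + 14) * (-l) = -l^4 + 8*l^3 - 5*l^2 - 14*l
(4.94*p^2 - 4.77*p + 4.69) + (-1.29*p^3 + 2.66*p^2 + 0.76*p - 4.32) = -1.29*p^3 + 7.6*p^2 - 4.01*p + 0.37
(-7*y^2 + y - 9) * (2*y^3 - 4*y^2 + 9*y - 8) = -14*y^5 + 30*y^4 - 85*y^3 + 101*y^2 - 89*y + 72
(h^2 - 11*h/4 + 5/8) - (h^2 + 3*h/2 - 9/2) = 41/8 - 17*h/4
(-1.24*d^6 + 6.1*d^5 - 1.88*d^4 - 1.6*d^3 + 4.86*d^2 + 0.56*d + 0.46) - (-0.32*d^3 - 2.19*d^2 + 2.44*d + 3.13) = -1.24*d^6 + 6.1*d^5 - 1.88*d^4 - 1.28*d^3 + 7.05*d^2 - 1.88*d - 2.67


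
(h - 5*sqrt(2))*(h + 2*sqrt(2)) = h^2 - 3*sqrt(2)*h - 20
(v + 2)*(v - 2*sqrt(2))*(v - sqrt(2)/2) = v^3 - 5*sqrt(2)*v^2/2 + 2*v^2 - 5*sqrt(2)*v + 2*v + 4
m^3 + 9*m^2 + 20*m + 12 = (m + 1)*(m + 2)*(m + 6)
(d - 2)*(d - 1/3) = d^2 - 7*d/3 + 2/3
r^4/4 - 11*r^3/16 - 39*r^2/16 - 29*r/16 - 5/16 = (r/4 + 1/4)*(r - 5)*(r + 1/4)*(r + 1)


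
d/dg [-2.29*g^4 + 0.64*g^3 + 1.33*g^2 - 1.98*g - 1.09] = -9.16*g^3 + 1.92*g^2 + 2.66*g - 1.98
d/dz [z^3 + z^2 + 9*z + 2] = 3*z^2 + 2*z + 9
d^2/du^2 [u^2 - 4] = 2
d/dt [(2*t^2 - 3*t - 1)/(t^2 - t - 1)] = (t^2 - 2*t + 2)/(t^4 - 2*t^3 - t^2 + 2*t + 1)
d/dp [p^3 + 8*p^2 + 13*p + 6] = 3*p^2 + 16*p + 13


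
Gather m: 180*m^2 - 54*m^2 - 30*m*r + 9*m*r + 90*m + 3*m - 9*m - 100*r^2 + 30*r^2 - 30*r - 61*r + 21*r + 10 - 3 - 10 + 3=126*m^2 + m*(84 - 21*r) - 70*r^2 - 70*r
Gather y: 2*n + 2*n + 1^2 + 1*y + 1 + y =4*n + 2*y + 2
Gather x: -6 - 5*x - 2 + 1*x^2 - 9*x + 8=x^2 - 14*x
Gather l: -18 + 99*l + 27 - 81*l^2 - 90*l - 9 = -81*l^2 + 9*l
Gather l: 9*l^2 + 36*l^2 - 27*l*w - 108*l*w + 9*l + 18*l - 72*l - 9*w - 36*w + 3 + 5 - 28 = 45*l^2 + l*(-135*w - 45) - 45*w - 20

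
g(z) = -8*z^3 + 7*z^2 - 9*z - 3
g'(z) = -24*z^2 + 14*z - 9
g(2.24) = -77.95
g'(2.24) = -98.06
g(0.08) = -3.68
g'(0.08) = -8.03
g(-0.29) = 0.39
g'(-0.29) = -15.08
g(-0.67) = 8.58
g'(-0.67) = -29.15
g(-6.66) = 2730.70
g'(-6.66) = -1166.77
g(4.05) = -456.07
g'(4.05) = -345.96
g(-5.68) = 1739.96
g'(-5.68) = -862.82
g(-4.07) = 688.94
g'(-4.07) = -463.54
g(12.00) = -12927.00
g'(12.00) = -3297.00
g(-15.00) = 28707.00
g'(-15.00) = -5619.00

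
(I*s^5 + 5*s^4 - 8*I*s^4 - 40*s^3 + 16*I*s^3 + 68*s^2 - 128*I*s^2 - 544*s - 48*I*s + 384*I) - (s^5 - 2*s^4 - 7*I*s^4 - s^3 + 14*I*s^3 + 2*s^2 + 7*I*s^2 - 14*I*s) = -s^5 + I*s^5 + 7*s^4 - I*s^4 - 39*s^3 + 2*I*s^3 + 66*s^2 - 135*I*s^2 - 544*s - 34*I*s + 384*I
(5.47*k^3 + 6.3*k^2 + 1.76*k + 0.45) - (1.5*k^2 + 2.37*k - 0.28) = 5.47*k^3 + 4.8*k^2 - 0.61*k + 0.73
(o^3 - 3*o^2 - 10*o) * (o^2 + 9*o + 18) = o^5 + 6*o^4 - 19*o^3 - 144*o^2 - 180*o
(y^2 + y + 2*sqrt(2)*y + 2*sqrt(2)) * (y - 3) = y^3 - 2*y^2 + 2*sqrt(2)*y^2 - 4*sqrt(2)*y - 3*y - 6*sqrt(2)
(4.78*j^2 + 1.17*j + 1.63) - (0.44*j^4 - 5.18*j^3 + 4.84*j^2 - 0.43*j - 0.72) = -0.44*j^4 + 5.18*j^3 - 0.0599999999999996*j^2 + 1.6*j + 2.35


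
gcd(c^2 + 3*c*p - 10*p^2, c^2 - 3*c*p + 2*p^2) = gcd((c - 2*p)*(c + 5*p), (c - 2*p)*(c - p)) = -c + 2*p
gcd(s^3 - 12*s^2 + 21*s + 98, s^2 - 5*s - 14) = s^2 - 5*s - 14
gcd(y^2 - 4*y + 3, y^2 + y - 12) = y - 3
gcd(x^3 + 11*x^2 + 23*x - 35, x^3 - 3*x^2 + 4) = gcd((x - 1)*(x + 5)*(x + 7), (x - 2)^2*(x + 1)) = 1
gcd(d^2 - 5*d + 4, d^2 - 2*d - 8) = d - 4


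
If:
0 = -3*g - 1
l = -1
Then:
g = -1/3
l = -1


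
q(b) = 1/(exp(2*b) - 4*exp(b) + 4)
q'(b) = (-2*exp(2*b) + 4*exp(b))/(exp(2*b) - 4*exp(b) + 4)^2 = 2*(2 - exp(b))*exp(b)/(exp(2*b) - 4*exp(b) + 4)^2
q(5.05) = 0.00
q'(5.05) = -0.00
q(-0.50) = 0.51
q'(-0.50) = 0.45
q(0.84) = 9.99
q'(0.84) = -146.31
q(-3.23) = 0.26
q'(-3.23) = 0.01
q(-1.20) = 0.35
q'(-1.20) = 0.12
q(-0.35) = 0.60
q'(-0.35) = 0.65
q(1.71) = 0.08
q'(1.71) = -0.25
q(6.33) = 0.00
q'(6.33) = -0.00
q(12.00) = 0.00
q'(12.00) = 0.00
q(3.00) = 0.00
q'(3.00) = -0.00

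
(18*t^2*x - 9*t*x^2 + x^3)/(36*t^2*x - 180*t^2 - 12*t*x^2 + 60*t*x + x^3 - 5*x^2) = x*(-3*t + x)/(-6*t*x + 30*t + x^2 - 5*x)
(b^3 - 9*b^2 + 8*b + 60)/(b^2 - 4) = (b^2 - 11*b + 30)/(b - 2)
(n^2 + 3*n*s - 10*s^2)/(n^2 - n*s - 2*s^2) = (n + 5*s)/(n + s)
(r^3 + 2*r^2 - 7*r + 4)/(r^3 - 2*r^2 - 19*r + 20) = (r - 1)/(r - 5)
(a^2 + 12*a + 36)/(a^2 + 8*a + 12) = (a + 6)/(a + 2)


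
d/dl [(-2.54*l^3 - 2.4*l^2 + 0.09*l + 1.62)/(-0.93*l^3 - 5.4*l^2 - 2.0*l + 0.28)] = (8.88178419700125e-16*l^5 + 11.484*l^4 + 10.3274*l^3 + 7.6722*l^2 + 16.152*l + 3.2652)/(0.8649*l^6 + 10.044*l^5 + 32.88*l^4 + 21.0792*l^3 + 0.976*l^2 - 1.12*l + 0.0784)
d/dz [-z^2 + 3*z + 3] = 3 - 2*z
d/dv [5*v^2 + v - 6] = 10*v + 1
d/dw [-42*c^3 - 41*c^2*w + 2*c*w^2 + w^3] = -41*c^2 + 4*c*w + 3*w^2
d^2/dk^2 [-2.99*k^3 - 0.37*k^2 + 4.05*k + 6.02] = -17.94*k - 0.74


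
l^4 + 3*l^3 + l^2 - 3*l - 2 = (l - 1)*(l + 1)^2*(l + 2)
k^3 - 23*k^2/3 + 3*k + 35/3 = (k - 7)*(k - 5/3)*(k + 1)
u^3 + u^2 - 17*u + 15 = (u - 3)*(u - 1)*(u + 5)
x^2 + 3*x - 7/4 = (x - 1/2)*(x + 7/2)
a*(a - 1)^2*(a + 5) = a^4 + 3*a^3 - 9*a^2 + 5*a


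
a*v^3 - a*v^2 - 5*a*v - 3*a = (v - 3)*(v + 1)*(a*v + a)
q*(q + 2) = q^2 + 2*q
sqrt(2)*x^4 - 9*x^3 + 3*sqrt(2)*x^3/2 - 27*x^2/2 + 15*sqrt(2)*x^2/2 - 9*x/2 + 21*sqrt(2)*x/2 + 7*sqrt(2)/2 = (x + 1/2)*(x - 7*sqrt(2)/2)*(x - sqrt(2))*(sqrt(2)*x + sqrt(2))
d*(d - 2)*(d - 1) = d^3 - 3*d^2 + 2*d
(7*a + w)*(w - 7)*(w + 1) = 7*a*w^2 - 42*a*w - 49*a + w^3 - 6*w^2 - 7*w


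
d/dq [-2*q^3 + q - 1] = 1 - 6*q^2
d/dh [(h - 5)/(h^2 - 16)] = (h^2 - 2*h*(h - 5) - 16)/(h^2 - 16)^2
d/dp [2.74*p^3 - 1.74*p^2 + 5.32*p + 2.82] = 8.22*p^2 - 3.48*p + 5.32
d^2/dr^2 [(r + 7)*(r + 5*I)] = 2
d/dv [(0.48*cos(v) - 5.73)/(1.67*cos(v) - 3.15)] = -8.0571*sin(v)/(1.67*cos(v) - 3.15)^2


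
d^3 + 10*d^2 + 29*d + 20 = (d + 1)*(d + 4)*(d + 5)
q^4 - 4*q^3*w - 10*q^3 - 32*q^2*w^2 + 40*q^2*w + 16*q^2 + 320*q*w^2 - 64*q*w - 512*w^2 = (q - 8)*(q - 2)*(q - 8*w)*(q + 4*w)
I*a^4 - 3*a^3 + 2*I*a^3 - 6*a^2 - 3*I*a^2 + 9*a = a*(a + 3)*(a + 3*I)*(I*a - I)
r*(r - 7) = r^2 - 7*r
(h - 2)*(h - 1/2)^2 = h^3 - 3*h^2 + 9*h/4 - 1/2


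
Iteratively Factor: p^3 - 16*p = (p)*(p^2 - 16) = p*(p - 4)*(p + 4)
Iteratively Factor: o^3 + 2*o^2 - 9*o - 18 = (o + 2)*(o^2 - 9) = (o - 3)*(o + 2)*(o + 3)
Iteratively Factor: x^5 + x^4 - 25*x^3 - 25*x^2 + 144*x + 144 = (x + 3)*(x^4 - 2*x^3 - 19*x^2 + 32*x + 48) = (x + 3)*(x + 4)*(x^3 - 6*x^2 + 5*x + 12) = (x - 4)*(x + 3)*(x + 4)*(x^2 - 2*x - 3) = (x - 4)*(x + 1)*(x + 3)*(x + 4)*(x - 3)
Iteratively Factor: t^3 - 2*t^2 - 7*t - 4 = (t + 1)*(t^2 - 3*t - 4) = (t - 4)*(t + 1)*(t + 1)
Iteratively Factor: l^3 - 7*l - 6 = (l - 3)*(l^2 + 3*l + 2) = (l - 3)*(l + 1)*(l + 2)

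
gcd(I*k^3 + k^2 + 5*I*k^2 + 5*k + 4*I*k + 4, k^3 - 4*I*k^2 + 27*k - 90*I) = 1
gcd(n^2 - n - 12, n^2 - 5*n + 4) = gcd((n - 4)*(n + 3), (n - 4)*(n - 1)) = n - 4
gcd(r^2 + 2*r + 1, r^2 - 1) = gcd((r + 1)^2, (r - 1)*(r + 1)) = r + 1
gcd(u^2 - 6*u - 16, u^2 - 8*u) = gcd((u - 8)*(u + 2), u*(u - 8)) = u - 8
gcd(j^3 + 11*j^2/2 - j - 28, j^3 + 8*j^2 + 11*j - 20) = j + 4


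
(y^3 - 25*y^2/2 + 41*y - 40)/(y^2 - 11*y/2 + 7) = (2*y^2 - 21*y + 40)/(2*y - 7)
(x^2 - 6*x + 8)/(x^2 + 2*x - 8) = (x - 4)/(x + 4)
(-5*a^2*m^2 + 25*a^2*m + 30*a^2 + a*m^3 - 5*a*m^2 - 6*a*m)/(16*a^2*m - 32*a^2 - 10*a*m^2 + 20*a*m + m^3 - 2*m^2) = a*(-5*a*m^2 + 25*a*m + 30*a + m^3 - 5*m^2 - 6*m)/(16*a^2*m - 32*a^2 - 10*a*m^2 + 20*a*m + m^3 - 2*m^2)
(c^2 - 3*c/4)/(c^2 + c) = (c - 3/4)/(c + 1)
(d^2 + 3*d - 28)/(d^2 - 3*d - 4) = (d + 7)/(d + 1)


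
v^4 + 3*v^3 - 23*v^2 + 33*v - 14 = (v - 2)*(v - 1)^2*(v + 7)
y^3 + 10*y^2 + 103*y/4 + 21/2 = (y + 1/2)*(y + 7/2)*(y + 6)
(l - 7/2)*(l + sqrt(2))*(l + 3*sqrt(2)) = l^3 - 7*l^2/2 + 4*sqrt(2)*l^2 - 14*sqrt(2)*l + 6*l - 21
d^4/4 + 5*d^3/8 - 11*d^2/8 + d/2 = d*(d/4 + 1)*(d - 1)*(d - 1/2)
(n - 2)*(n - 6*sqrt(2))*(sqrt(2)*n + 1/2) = sqrt(2)*n^3 - 23*n^2/2 - 2*sqrt(2)*n^2 - 3*sqrt(2)*n + 23*n + 6*sqrt(2)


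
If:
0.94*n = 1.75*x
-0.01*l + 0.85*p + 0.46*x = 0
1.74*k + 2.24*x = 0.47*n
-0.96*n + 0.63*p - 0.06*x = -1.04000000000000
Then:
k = -0.78448275862069*x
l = 295.229989868288*x - 140.31746031746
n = 1.86170212765957*x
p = 2.93211752786221*x - 1.65079365079365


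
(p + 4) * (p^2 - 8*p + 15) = p^3 - 4*p^2 - 17*p + 60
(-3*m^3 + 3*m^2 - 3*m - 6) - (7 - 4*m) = -3*m^3 + 3*m^2 + m - 13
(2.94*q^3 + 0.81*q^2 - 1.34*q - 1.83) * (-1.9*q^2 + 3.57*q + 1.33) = -5.586*q^5 + 8.9568*q^4 + 9.3479*q^3 - 0.2295*q^2 - 8.3153*q - 2.4339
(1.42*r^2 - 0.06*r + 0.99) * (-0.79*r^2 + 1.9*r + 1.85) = -1.1218*r^4 + 2.7454*r^3 + 1.7309*r^2 + 1.77*r + 1.8315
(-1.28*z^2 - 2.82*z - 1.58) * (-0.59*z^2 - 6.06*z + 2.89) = 0.7552*z^4 + 9.4206*z^3 + 14.3222*z^2 + 1.425*z - 4.5662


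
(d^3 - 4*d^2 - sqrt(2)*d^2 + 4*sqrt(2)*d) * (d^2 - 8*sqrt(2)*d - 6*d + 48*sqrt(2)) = d^5 - 9*sqrt(2)*d^4 - 10*d^4 + 40*d^3 + 90*sqrt(2)*d^3 - 216*sqrt(2)*d^2 - 160*d^2 + 384*d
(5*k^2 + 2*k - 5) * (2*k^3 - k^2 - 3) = 10*k^5 - k^4 - 12*k^3 - 10*k^2 - 6*k + 15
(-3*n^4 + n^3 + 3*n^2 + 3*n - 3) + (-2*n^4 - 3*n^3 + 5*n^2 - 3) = -5*n^4 - 2*n^3 + 8*n^2 + 3*n - 6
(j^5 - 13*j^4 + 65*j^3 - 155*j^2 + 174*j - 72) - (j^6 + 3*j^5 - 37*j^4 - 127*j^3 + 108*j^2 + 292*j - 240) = -j^6 - 2*j^5 + 24*j^4 + 192*j^3 - 263*j^2 - 118*j + 168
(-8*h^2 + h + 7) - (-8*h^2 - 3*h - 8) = 4*h + 15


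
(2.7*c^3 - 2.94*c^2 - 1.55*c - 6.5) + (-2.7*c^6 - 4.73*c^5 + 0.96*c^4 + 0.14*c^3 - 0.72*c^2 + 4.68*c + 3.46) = -2.7*c^6 - 4.73*c^5 + 0.96*c^4 + 2.84*c^3 - 3.66*c^2 + 3.13*c - 3.04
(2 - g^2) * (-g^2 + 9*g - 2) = g^4 - 9*g^3 + 18*g - 4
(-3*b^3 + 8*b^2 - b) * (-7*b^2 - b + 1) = 21*b^5 - 53*b^4 - 4*b^3 + 9*b^2 - b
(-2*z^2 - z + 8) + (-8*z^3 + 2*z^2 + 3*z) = -8*z^3 + 2*z + 8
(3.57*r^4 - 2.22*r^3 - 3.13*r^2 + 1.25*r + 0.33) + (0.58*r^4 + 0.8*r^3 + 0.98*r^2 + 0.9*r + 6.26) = 4.15*r^4 - 1.42*r^3 - 2.15*r^2 + 2.15*r + 6.59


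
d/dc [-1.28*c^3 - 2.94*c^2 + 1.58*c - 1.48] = -3.84*c^2 - 5.88*c + 1.58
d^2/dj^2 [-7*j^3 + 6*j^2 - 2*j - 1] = 12 - 42*j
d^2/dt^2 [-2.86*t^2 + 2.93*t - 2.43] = -5.72000000000000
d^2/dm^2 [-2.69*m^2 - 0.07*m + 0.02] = -5.38000000000000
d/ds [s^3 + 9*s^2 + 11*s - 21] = 3*s^2 + 18*s + 11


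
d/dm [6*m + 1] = 6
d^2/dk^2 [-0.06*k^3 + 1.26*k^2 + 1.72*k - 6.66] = 2.52 - 0.36*k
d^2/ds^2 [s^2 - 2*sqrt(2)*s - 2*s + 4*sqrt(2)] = 2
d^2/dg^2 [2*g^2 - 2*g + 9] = 4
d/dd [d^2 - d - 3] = 2*d - 1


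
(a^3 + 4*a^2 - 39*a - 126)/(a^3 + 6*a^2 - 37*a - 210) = (a + 3)/(a + 5)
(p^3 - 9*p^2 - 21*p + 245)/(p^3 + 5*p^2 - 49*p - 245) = (p - 7)/(p + 7)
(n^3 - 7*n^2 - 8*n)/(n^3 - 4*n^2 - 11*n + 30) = n*(n^2 - 7*n - 8)/(n^3 - 4*n^2 - 11*n + 30)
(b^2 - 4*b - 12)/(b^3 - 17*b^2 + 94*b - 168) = (b + 2)/(b^2 - 11*b + 28)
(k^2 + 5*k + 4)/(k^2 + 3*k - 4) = (k + 1)/(k - 1)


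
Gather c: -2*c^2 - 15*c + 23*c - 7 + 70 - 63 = -2*c^2 + 8*c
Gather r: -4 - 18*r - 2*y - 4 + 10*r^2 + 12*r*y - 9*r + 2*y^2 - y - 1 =10*r^2 + r*(12*y - 27) + 2*y^2 - 3*y - 9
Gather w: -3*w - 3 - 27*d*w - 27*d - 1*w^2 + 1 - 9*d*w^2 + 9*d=-18*d + w^2*(-9*d - 1) + w*(-27*d - 3) - 2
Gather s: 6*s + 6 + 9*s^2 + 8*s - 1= 9*s^2 + 14*s + 5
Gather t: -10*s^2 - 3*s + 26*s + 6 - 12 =-10*s^2 + 23*s - 6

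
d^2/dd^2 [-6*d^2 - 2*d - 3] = -12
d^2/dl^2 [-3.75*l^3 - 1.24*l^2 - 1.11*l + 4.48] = -22.5*l - 2.48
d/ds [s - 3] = 1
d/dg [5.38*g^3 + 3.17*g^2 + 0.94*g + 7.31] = 16.14*g^2 + 6.34*g + 0.94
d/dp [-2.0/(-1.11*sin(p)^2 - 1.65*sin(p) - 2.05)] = -(4.44*sin(p) + 3.3)*cos(p)/(1.11*sin(p)^2 + 1.65*sin(p) + 2.05)^2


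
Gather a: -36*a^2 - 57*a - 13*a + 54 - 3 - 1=-36*a^2 - 70*a + 50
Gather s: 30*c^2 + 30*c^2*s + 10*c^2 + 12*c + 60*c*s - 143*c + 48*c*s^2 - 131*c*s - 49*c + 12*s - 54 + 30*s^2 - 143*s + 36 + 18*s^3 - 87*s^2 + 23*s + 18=40*c^2 - 180*c + 18*s^3 + s^2*(48*c - 57) + s*(30*c^2 - 71*c - 108)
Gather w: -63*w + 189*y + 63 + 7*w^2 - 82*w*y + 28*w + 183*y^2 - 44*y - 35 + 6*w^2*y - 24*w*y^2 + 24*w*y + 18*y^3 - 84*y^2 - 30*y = w^2*(6*y + 7) + w*(-24*y^2 - 58*y - 35) + 18*y^3 + 99*y^2 + 115*y + 28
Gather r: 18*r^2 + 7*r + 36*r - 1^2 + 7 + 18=18*r^2 + 43*r + 24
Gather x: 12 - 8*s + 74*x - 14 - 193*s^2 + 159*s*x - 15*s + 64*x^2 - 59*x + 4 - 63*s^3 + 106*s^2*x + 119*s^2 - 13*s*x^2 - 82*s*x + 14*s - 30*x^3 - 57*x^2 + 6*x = -63*s^3 - 74*s^2 - 9*s - 30*x^3 + x^2*(7 - 13*s) + x*(106*s^2 + 77*s + 21) + 2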